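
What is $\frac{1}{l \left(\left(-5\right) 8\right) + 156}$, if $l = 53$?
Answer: $- \frac{1}{1964} \approx -0.00050917$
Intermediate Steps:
$\frac{1}{l \left(\left(-5\right) 8\right) + 156} = \frac{1}{53 \left(\left(-5\right) 8\right) + 156} = \frac{1}{53 \left(-40\right) + 156} = \frac{1}{-2120 + 156} = \frac{1}{-1964} = - \frac{1}{1964}$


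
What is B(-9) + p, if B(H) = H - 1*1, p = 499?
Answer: 489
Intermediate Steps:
B(H) = -1 + H (B(H) = H - 1 = -1 + H)
B(-9) + p = (-1 - 9) + 499 = -10 + 499 = 489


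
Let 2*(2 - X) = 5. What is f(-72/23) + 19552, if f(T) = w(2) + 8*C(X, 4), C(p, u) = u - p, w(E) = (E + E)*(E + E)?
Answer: 19604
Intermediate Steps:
X = -½ (X = 2 - ½*5 = 2 - 5/2 = -½ ≈ -0.50000)
w(E) = 4*E² (w(E) = (2*E)*(2*E) = 4*E²)
f(T) = 52 (f(T) = 4*2² + 8*(4 - 1*(-½)) = 4*4 + 8*(4 + ½) = 16 + 8*(9/2) = 16 + 36 = 52)
f(-72/23) + 19552 = 52 + 19552 = 19604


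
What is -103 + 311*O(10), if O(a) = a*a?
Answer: 30997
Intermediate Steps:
O(a) = a²
-103 + 311*O(10) = -103 + 311*10² = -103 + 311*100 = -103 + 31100 = 30997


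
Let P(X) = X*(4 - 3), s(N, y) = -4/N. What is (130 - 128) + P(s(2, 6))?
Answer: 0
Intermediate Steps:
P(X) = X (P(X) = X*1 = X)
(130 - 128) + P(s(2, 6)) = (130 - 128) - 4/2 = 2 - 4*½ = 2 - 2 = 0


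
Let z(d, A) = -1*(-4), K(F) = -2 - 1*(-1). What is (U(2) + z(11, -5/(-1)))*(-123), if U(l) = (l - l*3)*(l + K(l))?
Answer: 0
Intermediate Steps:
K(F) = -1 (K(F) = -2 + 1 = -1)
z(d, A) = 4
U(l) = -2*l*(-1 + l) (U(l) = (l - l*3)*(l - 1) = (l - 3*l)*(-1 + l) = (-2*l)*(-1 + l) = -2*l*(-1 + l))
(U(2) + z(11, -5/(-1)))*(-123) = (2*2*(1 - 1*2) + 4)*(-123) = (2*2*(1 - 2) + 4)*(-123) = (2*2*(-1) + 4)*(-123) = (-4 + 4)*(-123) = 0*(-123) = 0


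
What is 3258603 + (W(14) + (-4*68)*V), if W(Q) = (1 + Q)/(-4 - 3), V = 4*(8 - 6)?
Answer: 22794974/7 ≈ 3.2564e+6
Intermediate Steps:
V = 8 (V = 4*2 = 8)
W(Q) = -⅐ - Q/7 (W(Q) = (1 + Q)/(-7) = (1 + Q)*(-⅐) = -⅐ - Q/7)
3258603 + (W(14) + (-4*68)*V) = 3258603 + ((-⅐ - ⅐*14) - 4*68*8) = 3258603 + ((-⅐ - 2) - 272*8) = 3258603 + (-15/7 - 2176) = 3258603 - 15247/7 = 22794974/7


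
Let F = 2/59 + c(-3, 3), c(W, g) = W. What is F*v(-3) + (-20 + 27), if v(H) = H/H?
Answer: 238/59 ≈ 4.0339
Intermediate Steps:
v(H) = 1
F = -175/59 (F = 2/59 - 3 = -175/59 ≈ -2.9661)
F*v(-3) + (-20 + 27) = -175/59*1 + (-20 + 27) = -175/59 + 7 = 238/59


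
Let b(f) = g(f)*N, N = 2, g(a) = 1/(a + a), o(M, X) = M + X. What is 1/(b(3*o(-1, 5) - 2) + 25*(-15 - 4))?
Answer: -10/4749 ≈ -0.0021057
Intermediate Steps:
g(a) = 1/(2*a)
b(f) = 1/f (b(f) = (1/(2*f))*2 = 1/f)
1/(b(3*o(-1, 5) - 2) + 25*(-15 - 4)) = 1/(1/(3*(-1 + 5) - 2) + 25*(-15 - 4)) = 1/(1/(3*4 - 2) + 25*(-19)) = 1/(1/(12 - 2) - 475) = 1/(1/10 - 475) = 1/(-4749/10) = -10/4749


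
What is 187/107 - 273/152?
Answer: -787/16264 ≈ -0.048389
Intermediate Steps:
187/107 - 273/152 = -787/16264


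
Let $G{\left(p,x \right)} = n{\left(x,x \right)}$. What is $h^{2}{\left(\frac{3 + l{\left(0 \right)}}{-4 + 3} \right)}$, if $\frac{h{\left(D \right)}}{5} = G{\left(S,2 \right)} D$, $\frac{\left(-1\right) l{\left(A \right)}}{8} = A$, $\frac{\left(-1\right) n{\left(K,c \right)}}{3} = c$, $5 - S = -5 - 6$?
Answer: $8100$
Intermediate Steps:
$S = 16$ ($S = 5 - \left(-5 - 6\right) = 5 - -11 = 5 + 11 = 16$)
$n{\left(K,c \right)} = - 3 c$
$l{\left(A \right)} = - 8 A$
$G{\left(p,x \right)} = - 3 x$
$h{\left(D \right)} = - 30 D$ ($h{\left(D \right)} = 5 \left(-3\right) 2 D = 5 \left(- 6 D\right) = - 30 D$)
$h^{2}{\left(\frac{3 + l{\left(0 \right)}}{-4 + 3} \right)} = \left(- 30 \frac{3 - 0}{-4 + 3}\right)^{2} = \left(- 30 \frac{3 + 0}{-1}\right)^{2} = \left(- 30 \left(\left(-1\right) 3\right)\right)^{2} = \left(\left(-30\right) \left(-3\right)\right)^{2} = 90^{2} = 8100$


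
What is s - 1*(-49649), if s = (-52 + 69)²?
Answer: 49938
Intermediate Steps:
s = 289 (s = 17² = 289)
s - 1*(-49649) = 289 - 1*(-49649) = 289 + 49649 = 49938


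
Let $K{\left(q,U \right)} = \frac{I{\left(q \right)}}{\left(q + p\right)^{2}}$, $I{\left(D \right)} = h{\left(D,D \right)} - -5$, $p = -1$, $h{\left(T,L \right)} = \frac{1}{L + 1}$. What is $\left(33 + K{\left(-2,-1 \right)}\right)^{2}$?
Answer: $\frac{90601}{81} \approx 1118.5$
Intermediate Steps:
$h{\left(T,L \right)} = \frac{1}{1 + L}$
$I{\left(D \right)} = 5 + \frac{1}{1 + D}$ ($I{\left(D \right)} = \frac{1}{1 + D} - -5 = \frac{1}{1 + D} + 5 = 5 + \frac{1}{1 + D}$)
$K{\left(q,U \right)} = \frac{6 + 5 q}{\left(1 + q\right) \left(-1 + q\right)^{2}}$ ($K{\left(q,U \right)} = \frac{\frac{1}{1 + q} \left(6 + 5 q\right)}{\left(q - 1\right)^{2}} = \frac{\frac{1}{1 + q} \left(6 + 5 q\right)}{\left(-1 + q\right)^{2}} = \frac{6 + 5 q}{\left(1 + q\right) \left(-1 + q\right)^{2}}$)
$\left(33 + K{\left(-2,-1 \right)}\right)^{2} = \left(33 + \frac{6 + 5 \left(-2\right)}{\left(1 - 2\right) \left(-1 - 2\right)^{2}}\right)^{2} = \left(33 + \frac{6 - 10}{\left(-1\right) 9}\right)^{2} = \left(33 - \frac{1}{9} \left(-4\right)\right)^{2} = \left(33 + \frac{4}{9}\right)^{2} = \left(\frac{301}{9}\right)^{2} = \frac{90601}{81}$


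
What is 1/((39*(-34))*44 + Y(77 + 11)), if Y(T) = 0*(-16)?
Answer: -1/58344 ≈ -1.7140e-5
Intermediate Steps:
Y(T) = 0
1/((39*(-34))*44 + Y(77 + 11)) = 1/((39*(-34))*44 + 0) = 1/(-1326*44 + 0) = 1/(-58344 + 0) = 1/(-58344) = -1/58344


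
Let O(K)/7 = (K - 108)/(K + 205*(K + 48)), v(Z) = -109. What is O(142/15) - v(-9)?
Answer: 9633261/88426 ≈ 108.94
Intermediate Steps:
O(K) = 7*(-108 + K)/(9840 + 206*K) (O(K) = 7*((K - 108)/(K + 205*(K + 48))) = 7*((-108 + K)/(K + 205*(48 + K))) = 7*((-108 + K)/(K + (9840 + 205*K))) = 7*((-108 + K)/(9840 + 206*K)) = 7*(-108 + K)/(9840 + 206*K))
O(142/15) - v(-9) = 7*(-108 + 142/15)/(2*(4920 + 103*(142/15))) - 1*(-109) = 7*(-108 + 142*(1/15))/(2*(4920 + 103*(142*(1/15)))) + 109 = 7*(-108 + 142/15)/(2*(4920 + 103*(142/15))) + 109 = (7/2)*(-1478/15)/(4920 + 14626/15) + 109 = (7/2)*(-1478/15)/(88426/15) + 109 = (7/2)*(15/88426)*(-1478/15) + 109 = -5173/88426 + 109 = 9633261/88426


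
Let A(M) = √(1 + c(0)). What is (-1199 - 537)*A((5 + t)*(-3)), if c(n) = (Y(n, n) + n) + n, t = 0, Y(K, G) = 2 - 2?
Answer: -1736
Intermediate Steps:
Y(K, G) = 0
c(n) = 2*n (c(n) = (0 + n) + n = n + n = 2*n)
A(M) = 1 (A(M) = √(1 + 2*0) = √(1 + 0) = √1 = 1)
(-1199 - 537)*A((5 + t)*(-3)) = (-1199 - 537)*1 = -1736*1 = -1736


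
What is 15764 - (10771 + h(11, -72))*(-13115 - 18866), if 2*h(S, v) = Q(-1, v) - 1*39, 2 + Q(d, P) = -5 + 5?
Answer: 687655009/2 ≈ 3.4383e+8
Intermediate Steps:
Q(d, P) = -2 (Q(d, P) = -2 + (-5 + 5) = -2 + 0 = -2)
h(S, v) = -41/2 (h(S, v) = (-2 - 1*39)/2 = (-2 - 39)/2 = (1/2)*(-41) = -41/2)
15764 - (10771 + h(11, -72))*(-13115 - 18866) = 15764 - (10771 - 41/2)*(-13115 - 18866) = 15764 - 21501*(-31981)/2 = 15764 - 1*(-687623481/2) = 15764 + 687623481/2 = 687655009/2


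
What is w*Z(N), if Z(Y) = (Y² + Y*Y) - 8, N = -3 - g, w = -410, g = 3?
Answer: -26240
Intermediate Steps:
N = -6 (N = -3 - 1*3 = -3 - 3 = -6)
Z(Y) = -8 + 2*Y² (Z(Y) = (Y² + Y²) - 8 = 2*Y² - 8 = -8 + 2*Y²)
w*Z(N) = -410*(-8 + 2*(-6)²) = -410*(-8 + 2*36) = -410*(-8 + 72) = -410*64 = -26240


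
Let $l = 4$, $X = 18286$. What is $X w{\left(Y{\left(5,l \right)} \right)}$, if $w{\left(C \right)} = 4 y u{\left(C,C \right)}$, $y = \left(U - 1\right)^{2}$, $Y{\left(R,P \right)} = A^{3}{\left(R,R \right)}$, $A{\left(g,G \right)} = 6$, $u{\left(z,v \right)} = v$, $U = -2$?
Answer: $142191936$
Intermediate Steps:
$Y{\left(R,P \right)} = 216$ ($Y{\left(R,P \right)} = 6^{3} = 216$)
$y = 9$ ($y = \left(-2 - 1\right)^{2} = \left(-3\right)^{2} = 9$)
$w{\left(C \right)} = 36 C$ ($w{\left(C \right)} = 4 \cdot 9 C = 36 C$)
$X w{\left(Y{\left(5,l \right)} \right)} = 18286 \cdot 36 \cdot 216 = 18286 \cdot 7776 = 142191936$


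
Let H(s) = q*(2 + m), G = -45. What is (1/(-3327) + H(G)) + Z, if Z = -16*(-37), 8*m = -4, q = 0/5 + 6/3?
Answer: 1979564/3327 ≈ 595.00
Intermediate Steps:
q = 2 (q = 0*(⅕) + 6*(⅓) = 0 + 2 = 2)
m = -½ (m = (⅛)*(-4) = -½ ≈ -0.50000)
H(s) = 3 (H(s) = 2*(2 - ½) = 2*(3/2) = 3)
Z = 592
(1/(-3327) + H(G)) + Z = (1/(-3327) + 3) + 592 = (-1/3327 + 3) + 592 = 9980/3327 + 592 = 1979564/3327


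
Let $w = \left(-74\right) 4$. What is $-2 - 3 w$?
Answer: $886$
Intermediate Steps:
$w = -296$
$-2 - 3 w = -2 - -888 = -2 + 888 = 886$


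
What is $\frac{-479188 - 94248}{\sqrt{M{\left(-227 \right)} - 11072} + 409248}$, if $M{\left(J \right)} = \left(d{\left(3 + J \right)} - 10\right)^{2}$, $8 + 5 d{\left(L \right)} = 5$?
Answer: $- \frac{5866938403200}{4187098411591} + \frac{2867180 i \sqrt{273991}}{4187098411591} \approx -1.4012 + 0.00035843 i$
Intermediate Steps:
$d{\left(L \right)} = - \frac{3}{5}$ ($d{\left(L \right)} = - \frac{8}{5} + \frac{1}{5} \cdot 5 = - \frac{8}{5} + 1 = - \frac{3}{5}$)
$M{\left(J \right)} = \frac{2809}{25}$ ($M{\left(J \right)} = \left(- \frac{3}{5} - 10\right)^{2} = \left(- \frac{53}{5}\right)^{2} = \frac{2809}{25}$)
$\frac{-479188 - 94248}{\sqrt{M{\left(-227 \right)} - 11072} + 409248} = \frac{-479188 - 94248}{\sqrt{\frac{2809}{25} - 11072} + 409248} = - \frac{573436}{\sqrt{- \frac{273991}{25}} + 409248} = - \frac{573436}{\frac{i \sqrt{273991}}{5} + 409248} = - \frac{573436}{409248 + \frac{i \sqrt{273991}}{5}}$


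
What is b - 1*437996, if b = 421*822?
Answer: -91934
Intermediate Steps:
b = 346062
b - 1*437996 = 346062 - 1*437996 = 346062 - 437996 = -91934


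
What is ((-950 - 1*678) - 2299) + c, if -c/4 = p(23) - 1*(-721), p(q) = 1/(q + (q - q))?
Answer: -156657/23 ≈ -6811.2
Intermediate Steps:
p(q) = 1/q (p(q) = 1/(q + 0) = 1/q)
c = -66336/23 (c = -4*(1/23 - 1*(-721)) = -4*(1/23 + 721) = -4*16584/23 = -66336/23 ≈ -2884.2)
((-950 - 1*678) - 2299) + c = ((-950 - 1*678) - 2299) - 66336/23 = ((-950 - 678) - 2299) - 66336/23 = (-1628 - 2299) - 66336/23 = -3927 - 66336/23 = -156657/23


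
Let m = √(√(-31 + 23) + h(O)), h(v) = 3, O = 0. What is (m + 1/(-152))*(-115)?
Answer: 115/152 - 115*√(3 + 2*I*√2) ≈ -216.27 - 86.177*I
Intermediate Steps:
m = √(3 + 2*I*√2) (m = √(√(-31 + 23) + 3) = √(√(-8) + 3) = √(2*I*√2 + 3) = √(3 + 2*I*√2) ≈ 1.8872 + 0.74937*I)
(m + 1/(-152))*(-115) = (√(3 + 2*I*√2) + 1/(-152))*(-115) = (√(3 + 2*I*√2) - 1/152)*(-115) = (-1/152 + √(3 + 2*I*√2))*(-115) = 115/152 - 115*√(3 + 2*I*√2)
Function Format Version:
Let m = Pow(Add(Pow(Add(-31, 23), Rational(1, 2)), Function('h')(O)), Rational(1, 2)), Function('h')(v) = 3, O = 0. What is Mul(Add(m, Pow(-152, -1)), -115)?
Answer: Add(Rational(115, 152), Mul(-115, Pow(Add(3, Mul(2, I, Pow(2, Rational(1, 2)))), Rational(1, 2)))) ≈ Add(-216.27, Mul(-86.177, I))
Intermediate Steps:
m = Pow(Add(3, Mul(2, I, Pow(2, Rational(1, 2)))), Rational(1, 2)) (m = Pow(Add(Pow(Add(-31, 23), Rational(1, 2)), 3), Rational(1, 2)) = Pow(Add(Pow(-8, Rational(1, 2)), 3), Rational(1, 2)) = Pow(Add(Mul(2, I, Pow(2, Rational(1, 2))), 3), Rational(1, 2)) = Pow(Add(3, Mul(2, I, Pow(2, Rational(1, 2)))), Rational(1, 2)) ≈ Add(1.8872, Mul(0.74937, I)))
Mul(Add(m, Pow(-152, -1)), -115) = Mul(Add(Pow(Add(3, Mul(2, I, Pow(2, Rational(1, 2)))), Rational(1, 2)), Pow(-152, -1)), -115) = Mul(Add(Pow(Add(3, Mul(2, I, Pow(2, Rational(1, 2)))), Rational(1, 2)), Rational(-1, 152)), -115) = Mul(Add(Rational(-1, 152), Pow(Add(3, Mul(2, I, Pow(2, Rational(1, 2)))), Rational(1, 2))), -115) = Add(Rational(115, 152), Mul(-115, Pow(Add(3, Mul(2, I, Pow(2, Rational(1, 2)))), Rational(1, 2))))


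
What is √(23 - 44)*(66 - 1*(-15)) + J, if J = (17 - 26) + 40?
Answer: 31 + 81*I*√21 ≈ 31.0 + 371.19*I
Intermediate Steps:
J = 31 (J = -9 + 40 = 31)
√(23 - 44)*(66 - 1*(-15)) + J = √(23 - 44)*(66 - 1*(-15)) + 31 = √(-21)*(66 + 15) + 31 = (I*√21)*81 + 31 = 81*I*√21 + 31 = 31 + 81*I*√21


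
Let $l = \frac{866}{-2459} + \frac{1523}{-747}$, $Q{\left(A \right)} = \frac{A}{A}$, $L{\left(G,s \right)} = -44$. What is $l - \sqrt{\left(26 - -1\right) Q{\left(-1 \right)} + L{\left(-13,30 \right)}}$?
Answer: $- \frac{4391959}{1836873} - i \sqrt{17} \approx -2.391 - 4.1231 i$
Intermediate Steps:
$Q{\left(A \right)} = 1$
$l = - \frac{4391959}{1836873}$ ($l = 866 \left(- \frac{1}{2459}\right) + 1523 \left(- \frac{1}{747}\right) = - \frac{866}{2459} - \frac{1523}{747} = - \frac{4391959}{1836873} \approx -2.391$)
$l - \sqrt{\left(26 - -1\right) Q{\left(-1 \right)} + L{\left(-13,30 \right)}} = - \frac{4391959}{1836873} - \sqrt{\left(26 - -1\right) 1 - 44} = - \frac{4391959}{1836873} - \sqrt{\left(26 + \left(-5 + 6\right)\right) 1 - 44} = - \frac{4391959}{1836873} - \sqrt{\left(26 + 1\right) 1 - 44} = - \frac{4391959}{1836873} - \sqrt{27 \cdot 1 - 44} = - \frac{4391959}{1836873} - \sqrt{27 - 44} = - \frac{4391959}{1836873} - \sqrt{-17} = - \frac{4391959}{1836873} - i \sqrt{17}$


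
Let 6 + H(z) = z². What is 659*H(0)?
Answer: -3954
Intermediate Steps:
H(z) = -6 + z²
659*H(0) = 659*(-6 + 0²) = 659*(-6 + 0) = 659*(-6) = -3954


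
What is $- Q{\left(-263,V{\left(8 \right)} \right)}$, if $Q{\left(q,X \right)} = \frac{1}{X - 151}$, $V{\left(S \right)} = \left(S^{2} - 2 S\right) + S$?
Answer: $\frac{1}{95} \approx 0.010526$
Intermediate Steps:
$V{\left(S \right)} = S^{2} - S$
$Q{\left(q,X \right)} = \frac{1}{-151 + X}$
$- Q{\left(-263,V{\left(8 \right)} \right)} = - \frac{1}{-151 + 8 \left(-1 + 8\right)} = - \frac{1}{-151 + 8 \cdot 7} = - \frac{1}{-151 + 56} = - \frac{1}{-95} = \left(-1\right) \left(- \frac{1}{95}\right) = \frac{1}{95}$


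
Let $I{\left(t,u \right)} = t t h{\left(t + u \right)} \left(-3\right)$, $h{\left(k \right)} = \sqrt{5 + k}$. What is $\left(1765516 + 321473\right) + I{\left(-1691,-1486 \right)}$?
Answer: $2086989 - 17156886 i \sqrt{793} \approx 2.087 \cdot 10^{6} - 4.8314 \cdot 10^{8} i$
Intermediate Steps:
$I{\left(t,u \right)} = - 3 t^{2} \sqrt{5 + t + u}$ ($I{\left(t,u \right)} = t t \sqrt{5 + \left(t + u\right)} \left(-3\right) = t t \sqrt{5 + t + u} \left(-3\right) = t \left(- 3 t \sqrt{5 + t + u}\right) = - 3 t^{2} \sqrt{5 + t + u}$)
$\left(1765516 + 321473\right) + I{\left(-1691,-1486 \right)} = \left(1765516 + 321473\right) - 3 \left(-1691\right)^{2} \sqrt{5 - 1691 - 1486} = 2086989 - 8578443 \sqrt{-3172} = 2086989 - 8578443 \cdot 2 i \sqrt{793} = 2086989 - 17156886 i \sqrt{793}$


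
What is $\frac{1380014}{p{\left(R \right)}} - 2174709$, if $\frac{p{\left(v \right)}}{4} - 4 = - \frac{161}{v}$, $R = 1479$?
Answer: $- \frac{24010380237}{11510} \approx -2.086 \cdot 10^{6}$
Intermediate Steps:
$p{\left(v \right)} = 16 - \frac{644}{v}$ ($p{\left(v \right)} = 16 + 4 \left(- \frac{161}{v}\right) = 16 - \frac{644}{v}$)
$\frac{1380014}{p{\left(R \right)}} - 2174709 = \frac{1380014}{16 - \frac{644}{1479}} - 2174709 = \frac{1380014}{\frac{23020}{1479}} - 2174709 = 1380014 \cdot \frac{1479}{23020} - 2174709 = \frac{1020520353}{11510} - 2174709 = - \frac{24010380237}{11510}$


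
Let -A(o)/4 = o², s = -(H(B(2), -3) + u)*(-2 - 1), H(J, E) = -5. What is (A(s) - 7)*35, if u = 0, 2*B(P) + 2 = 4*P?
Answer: -31745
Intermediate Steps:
B(P) = -1 + 2*P (B(P) = -1 + (4*P)/2 = -1 + 2*P)
s = -15 (s = -(-5 + 0)*(-2 - 1) = -(-5)*(-3) = -1*15 = -15)
A(o) = -4*o²
(A(s) - 7)*35 = (-4*(-15)² - 7)*35 = (-4*225 - 7)*35 = (-900 - 7)*35 = -907*35 = -31745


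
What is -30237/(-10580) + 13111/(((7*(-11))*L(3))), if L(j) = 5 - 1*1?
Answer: -2310739/58190 ≈ -39.710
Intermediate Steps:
L(j) = 4 (L(j) = 5 - 1 = 4)
-30237/(-10580) + 13111/(((7*(-11))*L(3))) = -30237/(-10580) + 13111/(((7*(-11))*4)) = -30237*(-1/10580) + 13111/((-77*4)) = 30237/10580 + 13111/(-308) = 30237/10580 + 13111*(-1/308) = 30237/10580 - 1873/44 = -2310739/58190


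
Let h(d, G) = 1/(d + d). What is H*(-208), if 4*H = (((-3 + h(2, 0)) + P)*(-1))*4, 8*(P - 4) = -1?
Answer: 234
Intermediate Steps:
P = 31/8 (P = 4 + (1/8)*(-1) = 4 - 1/8 = 31/8 ≈ 3.8750)
h(d, G) = 1/(2*d)
H = -9/8 (H = ((((-3 + (1/2)/2) + 31/8)*(-1))*4)/4 = ((((-3 + (1/2)*(1/2)) + 31/8)*(-1))*4)/4 = ((((-3 + 1/4) + 31/8)*(-1))*4)/4 = (((-11/4 + 31/8)*(-1))*4)/4 = (((9/8)*(-1))*4)/4 = (-9/8*4)/4 = (1/4)*(-9/2) = -9/8 ≈ -1.1250)
H*(-208) = -9/8*(-208) = 234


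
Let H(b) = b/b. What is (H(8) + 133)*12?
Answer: 1608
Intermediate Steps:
H(b) = 1
(H(8) + 133)*12 = (1 + 133)*12 = 134*12 = 1608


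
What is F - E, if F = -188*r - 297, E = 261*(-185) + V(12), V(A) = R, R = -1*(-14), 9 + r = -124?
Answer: 72978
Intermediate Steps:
r = -133 (r = -9 - 124 = -133)
R = 14
V(A) = 14
E = -48271 (E = 261*(-185) + 14 = -48285 + 14 = -48271)
F = 24707 (F = -188*(-133) - 297 = 25004 - 297 = 24707)
F - E = 24707 - 1*(-48271) = 24707 + 48271 = 72978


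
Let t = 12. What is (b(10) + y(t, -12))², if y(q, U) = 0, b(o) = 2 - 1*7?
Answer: 25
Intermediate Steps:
b(o) = -5 (b(o) = 2 - 7 = -5)
(b(10) + y(t, -12))² = (-5 + 0)² = (-5)² = 25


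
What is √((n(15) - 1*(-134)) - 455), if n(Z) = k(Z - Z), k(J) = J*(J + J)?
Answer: I*√321 ≈ 17.916*I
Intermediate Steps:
k(J) = 2*J² (k(J) = J*(2*J) = 2*J²)
n(Z) = 0 (n(Z) = 2*(Z - Z)² = 2*0² = 2*0 = 0)
√((n(15) - 1*(-134)) - 455) = √((0 - 1*(-134)) - 455) = √((0 + 134) - 455) = √(134 - 455) = √(-321) = I*√321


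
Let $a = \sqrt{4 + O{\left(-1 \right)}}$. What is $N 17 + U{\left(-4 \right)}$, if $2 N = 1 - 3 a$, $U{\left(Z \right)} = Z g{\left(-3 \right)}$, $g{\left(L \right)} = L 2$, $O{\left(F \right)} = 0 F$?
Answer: $- \frac{37}{2} \approx -18.5$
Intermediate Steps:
$O{\left(F \right)} = 0$
$g{\left(L \right)} = 2 L$
$a = 2$ ($a = \sqrt{4 + 0} = \sqrt{4} = 2$)
$U{\left(Z \right)} = - 6 Z$ ($U{\left(Z \right)} = Z 2 \left(-3\right) = Z \left(-6\right) = - 6 Z$)
$N = - \frac{5}{2}$ ($N = \frac{1 - 6}{2} = \frac{1}{2} \left(-5\right) = - \frac{5}{2} \approx -2.5$)
$N 17 + U{\left(-4 \right)} = \left(- \frac{5}{2}\right) 17 - -24 = - \frac{85}{2} + 24 = - \frac{37}{2}$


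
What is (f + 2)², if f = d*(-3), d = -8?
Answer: 676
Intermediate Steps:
f = 24 (f = -8*(-3) = 24)
(f + 2)² = (24 + 2)² = 26² = 676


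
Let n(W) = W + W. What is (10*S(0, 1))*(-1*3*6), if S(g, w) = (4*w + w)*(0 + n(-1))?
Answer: 1800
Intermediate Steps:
n(W) = 2*W
S(g, w) = -10*w (S(g, w) = (4*w + w)*(0 + 2*(-1)) = (5*w)*(0 - 2) = (5*w)*(-2) = -10*w)
(10*S(0, 1))*(-1*3*6) = (10*(-10*1))*(-1*3*6) = (10*(-10))*(-3*6) = -100*(-18) = 1800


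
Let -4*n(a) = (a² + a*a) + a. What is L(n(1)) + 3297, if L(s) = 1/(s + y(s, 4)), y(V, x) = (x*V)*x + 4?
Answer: 115391/35 ≈ 3296.9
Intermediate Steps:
n(a) = -a²/2 - a/4 (n(a) = -((a² + a*a) + a)/4 = -((a² + a²) + a)/4 = -(2*a² + a)/4 = -(a + 2*a²)/4 = -a²/2 - a/4)
y(V, x) = 4 + V*x² (y(V, x) = (V*x)*x + 4 = V*x² + 4 = 4 + V*x²)
L(s) = 1/(4 + 17*s) (L(s) = 1/(s + (4 + s*4²)) = 1/(s + (4 + s*16)) = 1/(s + (4 + 16*s)) = 1/(4 + 17*s))
L(n(1)) + 3297 = 1/(4 + 17*(-¼*1*(1 + 2*1))) + 3297 = 1/(4 + 17*(-¼*1*(1 + 2))) + 3297 = 1/(4 + 17*(-¼*1*3)) + 3297 = 1/(4 + 17*(-¾)) + 3297 = 1/(4 - 51/4) + 3297 = 1/(-35/4) + 3297 = -4/35 + 3297 = 115391/35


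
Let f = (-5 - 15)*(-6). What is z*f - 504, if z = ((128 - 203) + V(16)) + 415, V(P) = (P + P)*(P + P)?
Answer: 163176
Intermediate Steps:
f = 120 (f = -20*(-6) = 120)
V(P) = 4*P**2 (V(P) = (2*P)*(2*P) = 4*P**2)
z = 1364 (z = ((128 - 203) + 4*16**2) + 415 = (-75 + 4*256) + 415 = (-75 + 1024) + 415 = 949 + 415 = 1364)
z*f - 504 = 1364*120 - 504 = 163680 - 504 = 163176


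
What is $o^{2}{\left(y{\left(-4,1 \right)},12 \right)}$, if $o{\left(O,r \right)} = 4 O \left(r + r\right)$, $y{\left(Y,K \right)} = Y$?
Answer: $147456$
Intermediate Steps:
$o{\left(O,r \right)} = 8 O r$ ($o{\left(O,r \right)} = 4 O 2 r = 8 O r$)
$o^{2}{\left(y{\left(-4,1 \right)},12 \right)} = \left(8 \left(-4\right) 12\right)^{2} = \left(-384\right)^{2} = 147456$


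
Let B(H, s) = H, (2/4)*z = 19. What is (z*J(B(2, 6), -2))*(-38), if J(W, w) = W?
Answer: -2888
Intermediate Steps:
z = 38 (z = 2*19 = 38)
(z*J(B(2, 6), -2))*(-38) = (38*2)*(-38) = 76*(-38) = -2888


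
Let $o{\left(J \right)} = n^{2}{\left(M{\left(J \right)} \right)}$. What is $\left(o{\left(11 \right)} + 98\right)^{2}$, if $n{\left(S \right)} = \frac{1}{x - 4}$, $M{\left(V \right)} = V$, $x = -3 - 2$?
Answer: $\frac{63027721}{6561} \approx 9606.4$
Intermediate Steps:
$x = -5$
$n{\left(S \right)} = - \frac{1}{9}$ ($n{\left(S \right)} = \frac{1}{-5 - 4} = \frac{1}{-9} = - \frac{1}{9}$)
$o{\left(J \right)} = \frac{1}{81}$ ($o{\left(J \right)} = \left(- \frac{1}{9}\right)^{2} = \frac{1}{81}$)
$\left(o{\left(11 \right)} + 98\right)^{2} = \left(\frac{1}{81} + 98\right)^{2} = \left(\frac{7939}{81}\right)^{2} = \frac{63027721}{6561}$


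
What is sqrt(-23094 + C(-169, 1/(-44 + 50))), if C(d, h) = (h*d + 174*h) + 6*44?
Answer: 5*I*sqrt(32874)/6 ≈ 151.09*I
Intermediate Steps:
C(d, h) = 264 + 174*h + d*h (C(d, h) = (d*h + 174*h) + 264 = (174*h + d*h) + 264 = 264 + 174*h + d*h)
sqrt(-23094 + C(-169, 1/(-44 + 50))) = sqrt(-23094 + (264 + 174/(-44 + 50) - 169/(-44 + 50))) = sqrt(-23094 + (264 + 174/6 - 169/6)) = sqrt(-23094 + (264 + 174*(1/6) - 169*1/6)) = sqrt(-23094 + (264 + 29 - 169/6)) = sqrt(-23094 + 1589/6) = sqrt(-136975/6) = 5*I*sqrt(32874)/6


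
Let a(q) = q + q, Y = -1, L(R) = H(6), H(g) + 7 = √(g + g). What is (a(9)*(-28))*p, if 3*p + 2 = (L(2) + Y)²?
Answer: -12432 + 5376*√3 ≈ -3120.5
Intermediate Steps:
H(g) = -7 + √2*√g (H(g) = -7 + √(g + g) = -7 + √(2*g) = -7 + √2*√g)
L(R) = -7 + 2*√3 (L(R) = -7 + √2*√6 = -7 + 2*√3)
a(q) = 2*q
p = -⅔ + (-8 + 2*√3)²/3 (p = -⅔ + ((-7 + 2*√3) - 1)²/3 = -⅔ + (-8 + 2*√3)²/3 ≈ 6.1915)
(a(9)*(-28))*p = ((2*9)*(-28))*(74/3 - 32*√3/3) = (18*(-28))*(74/3 - 32*√3/3) = -504*(74/3 - 32*√3/3) = -12432 + 5376*√3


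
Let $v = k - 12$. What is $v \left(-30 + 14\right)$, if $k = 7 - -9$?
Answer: $-64$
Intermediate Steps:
$k = 16$ ($k = 7 + 9 = 16$)
$v = 4$ ($v = 16 - 12 = 4$)
$v \left(-30 + 14\right) = 4 \left(-30 + 14\right) = 4 \left(-16\right) = -64$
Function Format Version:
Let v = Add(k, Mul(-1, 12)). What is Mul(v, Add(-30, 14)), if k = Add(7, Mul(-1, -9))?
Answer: -64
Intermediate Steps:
k = 16 (k = Add(7, 9) = 16)
v = 4 (v = Add(16, Mul(-1, 12)) = Add(16, -12) = 4)
Mul(v, Add(-30, 14)) = Mul(4, Add(-30, 14)) = Mul(4, -16) = -64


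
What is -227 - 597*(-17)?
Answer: 9922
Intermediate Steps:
-227 - 597*(-17) = -227 - 199*(-51) = -227 + 10149 = 9922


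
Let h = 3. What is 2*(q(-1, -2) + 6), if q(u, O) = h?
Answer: 18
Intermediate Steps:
q(u, O) = 3
2*(q(-1, -2) + 6) = 2*(3 + 6) = 2*9 = 18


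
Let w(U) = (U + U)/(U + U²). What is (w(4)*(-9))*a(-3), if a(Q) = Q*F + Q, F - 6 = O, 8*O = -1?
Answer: 297/4 ≈ 74.250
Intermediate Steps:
O = -⅛ (O = (⅛)*(-1) = -⅛ ≈ -0.12500)
F = 47/8 (F = 6 - ⅛ = 47/8 ≈ 5.8750)
a(Q) = 55*Q/8 (a(Q) = Q*(47/8) + Q = 47*Q/8 + Q = 55*Q/8)
w(U) = 2*U/(U + U²) (w(U) = (2*U)/(U + U²) = 2*U/(U + U²))
(w(4)*(-9))*a(-3) = ((2/(1 + 4))*(-9))*((55/8)*(-3)) = ((2/5)*(-9))*(-165/8) = ((2*(⅕))*(-9))*(-165/8) = ((⅖)*(-9))*(-165/8) = -18/5*(-165/8) = 297/4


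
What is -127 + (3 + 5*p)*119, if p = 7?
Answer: 4395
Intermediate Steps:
-127 + (3 + 5*p)*119 = -127 + (3 + 5*7)*119 = -127 + (3 + 35)*119 = -127 + 38*119 = -127 + 4522 = 4395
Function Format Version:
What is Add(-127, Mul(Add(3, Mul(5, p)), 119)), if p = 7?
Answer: 4395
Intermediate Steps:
Add(-127, Mul(Add(3, Mul(5, p)), 119)) = Add(-127, Mul(Add(3, Mul(5, 7)), 119)) = Add(-127, Mul(Add(3, 35), 119)) = Add(-127, Mul(38, 119)) = Add(-127, 4522) = 4395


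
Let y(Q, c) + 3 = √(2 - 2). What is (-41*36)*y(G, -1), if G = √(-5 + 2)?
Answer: 4428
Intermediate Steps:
G = I*√3 (G = √(-3) = I*√3 ≈ 1.732*I)
y(Q, c) = -3 (y(Q, c) = -3 + √(2 - 2) = -3 + √0 = -3 + 0 = -3)
(-41*36)*y(G, -1) = -41*36*(-3) = -1476*(-3) = 4428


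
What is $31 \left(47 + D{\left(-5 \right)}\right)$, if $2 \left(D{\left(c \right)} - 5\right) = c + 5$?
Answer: $1612$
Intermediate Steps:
$D{\left(c \right)} = \frac{15}{2} + \frac{c}{2}$ ($D{\left(c \right)} = 5 + \frac{c + 5}{2} = 5 + \frac{5 + c}{2} = 5 + \left(\frac{5}{2} + \frac{c}{2}\right) = \frac{15}{2} + \frac{c}{2}$)
$31 \left(47 + D{\left(-5 \right)}\right) = 31 \left(47 + \left(\frac{15}{2} + \frac{1}{2} \left(-5\right)\right)\right) = 31 \left(47 + \left(\frac{15}{2} - \frac{5}{2}\right)\right) = 31 \left(47 + 5\right) = 31 \cdot 52 = 1612$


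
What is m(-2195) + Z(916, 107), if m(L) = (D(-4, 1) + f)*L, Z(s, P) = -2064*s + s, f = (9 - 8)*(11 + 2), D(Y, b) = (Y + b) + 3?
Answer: -1918243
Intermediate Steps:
D(Y, b) = 3 + Y + b
f = 13 (f = 1*13 = 13)
Z(s, P) = -2063*s
m(L) = 13*L (m(L) = ((3 - 4 + 1) + 13)*L = (0 + 13)*L = 13*L)
m(-2195) + Z(916, 107) = 13*(-2195) - 2063*916 = -28535 - 1889708 = -1918243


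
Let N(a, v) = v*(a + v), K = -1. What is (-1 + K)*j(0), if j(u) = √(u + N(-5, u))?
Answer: 0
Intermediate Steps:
j(u) = √(u + u*(-5 + u))
(-1 + K)*j(0) = (-1 - 1)*√(0*(-4 + 0)) = -2*√(0*(-4)) = -2*√0 = -2*0 = 0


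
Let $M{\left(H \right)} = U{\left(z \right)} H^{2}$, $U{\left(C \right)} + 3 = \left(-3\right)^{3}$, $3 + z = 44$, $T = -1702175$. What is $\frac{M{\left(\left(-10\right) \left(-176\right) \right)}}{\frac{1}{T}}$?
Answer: $158179718400000$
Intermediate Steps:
$z = 41$ ($z = -3 + 44 = 41$)
$U{\left(C \right)} = -30$ ($U{\left(C \right)} = -3 + \left(-3\right)^{3} = -3 - 27 = -30$)
$M{\left(H \right)} = - 30 H^{2}$
$\frac{M{\left(\left(-10\right) \left(-176\right) \right)}}{\frac{1}{T}} = \frac{\left(-30\right) \left(\left(-10\right) \left(-176\right)\right)^{2}}{\frac{1}{-1702175}} = \frac{\left(-30\right) 1760^{2}}{- \frac{1}{1702175}} = \left(-30\right) 3097600 \left(-1702175\right) = \left(-92928000\right) \left(-1702175\right) = 158179718400000$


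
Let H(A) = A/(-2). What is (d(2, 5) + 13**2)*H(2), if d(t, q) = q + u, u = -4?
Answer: -170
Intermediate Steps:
d(t, q) = -4 + q (d(t, q) = q - 4 = -4 + q)
H(A) = -A/2 (H(A) = A*(-1/2) = -A/2)
(d(2, 5) + 13**2)*H(2) = ((-4 + 5) + 13**2)*(-1/2*2) = (1 + 169)*(-1) = 170*(-1) = -170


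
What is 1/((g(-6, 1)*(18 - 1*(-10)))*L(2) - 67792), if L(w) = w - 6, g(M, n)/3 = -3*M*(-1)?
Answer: -1/61744 ≈ -1.6196e-5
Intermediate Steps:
g(M, n) = 9*M (g(M, n) = 3*(-3*M*(-1)) = 3*(3*M) = 9*M)
L(w) = -6 + w
1/((g(-6, 1)*(18 - 1*(-10)))*L(2) - 67792) = 1/(((9*(-6))*(18 - 1*(-10)))*(-6 + 2) - 67792) = 1/(-54*(18 + 10)*(-4) - 67792) = 1/(-54*28*(-4) - 67792) = 1/(-1512*(-4) - 67792) = 1/(6048 - 67792) = 1/(-61744) = -1/61744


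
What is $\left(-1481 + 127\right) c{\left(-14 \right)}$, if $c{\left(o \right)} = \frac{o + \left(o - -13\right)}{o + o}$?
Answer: $- \frac{10155}{14} \approx -725.36$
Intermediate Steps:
$c{\left(o \right)} = \frac{13 + 2 o}{2 o}$ ($c{\left(o \right)} = \frac{o + \left(o + 13\right)}{2 o} = \left(o + \left(13 + o\right)\right) \frac{1}{2 o} = \left(13 + 2 o\right) \frac{1}{2 o} = \frac{13 + 2 o}{2 o}$)
$\left(-1481 + 127\right) c{\left(-14 \right)} = \left(-1481 + 127\right) \frac{\frac{13}{2} - 14}{-14} = - 1354 \left(\left(- \frac{1}{14}\right) \left(- \frac{15}{2}\right)\right) = \left(-1354\right) \frac{15}{28} = - \frac{10155}{14}$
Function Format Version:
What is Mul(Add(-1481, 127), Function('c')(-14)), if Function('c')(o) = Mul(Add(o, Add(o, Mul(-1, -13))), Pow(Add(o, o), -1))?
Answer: Rational(-10155, 14) ≈ -725.36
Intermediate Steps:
Function('c')(o) = Mul(Rational(1, 2), Pow(o, -1), Add(13, Mul(2, o))) (Function('c')(o) = Mul(Add(o, Add(o, 13)), Pow(Mul(2, o), -1)) = Mul(Add(o, Add(13, o)), Mul(Rational(1, 2), Pow(o, -1))) = Mul(Add(13, Mul(2, o)), Mul(Rational(1, 2), Pow(o, -1))) = Mul(Rational(1, 2), Pow(o, -1), Add(13, Mul(2, o))))
Mul(Add(-1481, 127), Function('c')(-14)) = Mul(Add(-1481, 127), Mul(Pow(-14, -1), Add(Rational(13, 2), -14))) = Mul(-1354, Mul(Rational(-1, 14), Rational(-15, 2))) = Mul(-1354, Rational(15, 28)) = Rational(-10155, 14)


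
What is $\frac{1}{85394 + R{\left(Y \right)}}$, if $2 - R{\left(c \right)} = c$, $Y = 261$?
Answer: $\frac{1}{85135} \approx 1.1746 \cdot 10^{-5}$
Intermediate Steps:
$R{\left(c \right)} = 2 - c$
$\frac{1}{85394 + R{\left(Y \right)}} = \frac{1}{85394 + \left(2 - 261\right)} = \frac{1}{85394 - 259} = \frac{1}{85135}$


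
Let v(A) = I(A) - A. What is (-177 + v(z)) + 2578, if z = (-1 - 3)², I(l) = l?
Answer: 2401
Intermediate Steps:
z = 16 (z = (-4)² = 16)
v(A) = 0 (v(A) = A - A = 0)
(-177 + v(z)) + 2578 = (-177 + 0) + 2578 = -177 + 2578 = 2401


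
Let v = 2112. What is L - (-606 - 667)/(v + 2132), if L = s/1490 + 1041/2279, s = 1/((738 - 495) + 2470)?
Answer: 14793403473673/19549054930060 ≈ 0.75673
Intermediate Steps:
s = 1/2713 (s = 1/(243 + 2470) = 1/2713 ≈ 0.00036860)
L = 4208109449/9212561230 (L = (1/2713)/1490 + 1041/2279 = (1/2713)*(1/1490) + 1041*(1/2279) = 1/4042370 + 1041/2279 = 4208109449/9212561230 ≈ 0.45678)
L - (-606 - 667)/(v + 2132) = 4208109449/9212561230 - (-606 - 667)/(2112 + 2132) = 4208109449/9212561230 - (-1273)/4244 = 4208109449/9212561230 - 1*(-1273/4244) = 4208109449/9212561230 + 1273/4244 = 14793403473673/19549054930060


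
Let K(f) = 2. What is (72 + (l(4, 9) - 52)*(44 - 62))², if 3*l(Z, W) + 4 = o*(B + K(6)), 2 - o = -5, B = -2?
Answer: 1065024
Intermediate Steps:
o = 7 (o = 2 - 1*(-5) = 2 + 5 = 7)
l(Z, W) = -4/3 (l(Z, W) = -4/3 + (7*(-2 + 2))/3 = -4/3 + (7*0)/3 = -4/3 + (⅓)*0 = -4/3 + 0 = -4/3)
(72 + (l(4, 9) - 52)*(44 - 62))² = (72 + (-4/3 - 52)*(44 - 62))² = (72 - 160/3*(-18))² = (72 + 960)² = 1032² = 1065024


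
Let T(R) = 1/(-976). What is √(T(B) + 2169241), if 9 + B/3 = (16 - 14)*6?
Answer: 9*√1594418915/244 ≈ 1472.8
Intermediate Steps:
B = 9 (B = -27 + 3*((16 - 14)*6) = -27 + 3*(2*6) = -27 + 3*12 = -27 + 36 = 9)
T(R) = -1/976
√(T(B) + 2169241) = √(-1/976 + 2169241) = √(2117179215/976) = 9*√1594418915/244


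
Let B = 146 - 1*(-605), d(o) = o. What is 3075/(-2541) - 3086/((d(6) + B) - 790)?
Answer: 234547/2541 ≈ 92.305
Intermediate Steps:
B = 751 (B = 146 + 605 = 751)
3075/(-2541) - 3086/((d(6) + B) - 790) = 3075/(-2541) - 3086/((6 + 751) - 790) = 3075*(-1/2541) - 3086/(757 - 790) = -1025/847 - 3086/(-33) = -1025/847 - 3086*(-1/33) = -1025/847 + 3086/33 = 234547/2541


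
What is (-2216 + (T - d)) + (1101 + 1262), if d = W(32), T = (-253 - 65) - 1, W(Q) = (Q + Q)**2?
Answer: -4268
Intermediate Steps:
W(Q) = 4*Q**2 (W(Q) = (2*Q)**2 = 4*Q**2)
T = -319 (T = -318 - 1 = -319)
d = 4096 (d = 4*32**2 = 4*1024 = 4096)
(-2216 + (T - d)) + (1101 + 1262) = (-2216 + (-319 - 1*4096)) + (1101 + 1262) = (-2216 + (-319 - 4096)) + 2363 = (-2216 - 4415) + 2363 = -6631 + 2363 = -4268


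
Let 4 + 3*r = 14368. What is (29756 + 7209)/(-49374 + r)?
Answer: -36965/44586 ≈ -0.82907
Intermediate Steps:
r = 4788 (r = -4/3 + (⅓)*14368 = -4/3 + 14368/3 = 4788)
(29756 + 7209)/(-49374 + r) = (29756 + 7209)/(-49374 + 4788) = 36965/(-44586) = 36965*(-1/44586) = -36965/44586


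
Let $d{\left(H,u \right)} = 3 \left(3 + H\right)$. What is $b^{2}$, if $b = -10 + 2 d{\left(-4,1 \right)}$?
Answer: $256$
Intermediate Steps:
$d{\left(H,u \right)} = 9 + 3 H$
$b = -16$ ($b = -10 + 2 \left(9 + 3 \left(-4\right)\right) = -10 + 2 \left(9 - 12\right) = -10 + 2 \left(-3\right) = -10 - 6 = -16$)
$b^{2} = \left(-16\right)^{2} = 256$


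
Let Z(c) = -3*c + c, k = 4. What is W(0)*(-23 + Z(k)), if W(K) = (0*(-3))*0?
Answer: 0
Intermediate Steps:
W(K) = 0 (W(K) = 0*0 = 0)
Z(c) = -2*c
W(0)*(-23 + Z(k)) = 0*(-23 - 2*4) = 0*(-23 - 8) = 0*(-31) = 0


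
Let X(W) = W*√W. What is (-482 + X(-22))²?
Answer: 221676 + 21208*I*√22 ≈ 2.2168e+5 + 99474.0*I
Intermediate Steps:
X(W) = W^(3/2)
(-482 + X(-22))² = (-482 + (-22)^(3/2))² = (-482 - 22*I*√22)²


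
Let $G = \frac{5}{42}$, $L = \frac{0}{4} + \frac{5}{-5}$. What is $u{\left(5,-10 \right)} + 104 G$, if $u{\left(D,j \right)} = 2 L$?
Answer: $\frac{218}{21} \approx 10.381$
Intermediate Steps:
$L = -1$ ($L = 0 \cdot \frac{1}{4} + 5 \left(- \frac{1}{5}\right) = 0 - 1 = -1$)
$G = \frac{5}{42}$ ($G = 5 \cdot \frac{1}{42} = \frac{5}{42} \approx 0.11905$)
$u{\left(D,j \right)} = -2$ ($u{\left(D,j \right)} = 2 \left(-1\right) = -2$)
$u{\left(5,-10 \right)} + 104 G = -2 + 104 \cdot \frac{5}{42} = -2 + \frac{260}{21} = \frac{218}{21}$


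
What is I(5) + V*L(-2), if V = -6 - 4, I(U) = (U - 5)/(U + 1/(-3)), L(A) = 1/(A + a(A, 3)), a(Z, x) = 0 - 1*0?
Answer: 5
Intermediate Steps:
a(Z, x) = 0 (a(Z, x) = 0 + 0 = 0)
L(A) = 1/A (L(A) = 1/(A + 0) = 1/A)
I(U) = (-5 + U)/(-⅓ + U) (I(U) = (-5 + U)/(U - ⅓) = (-5 + U)/(-⅓ + U))
V = -10
I(5) + V*L(-2) = 3*(-5 + 5)/(-1 + 3*5) - 10/(-2) = 3*0/(-1 + 15) - 10*(-½) = 3*0/14 + 5 = 3*(1/14)*0 + 5 = 0 + 5 = 5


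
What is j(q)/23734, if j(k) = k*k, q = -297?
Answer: 88209/23734 ≈ 3.7166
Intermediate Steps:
j(k) = k²
j(q)/23734 = (-297)²/23734 = 88209*(1/23734) = 88209/23734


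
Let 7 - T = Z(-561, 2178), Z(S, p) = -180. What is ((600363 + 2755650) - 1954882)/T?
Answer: 1401131/187 ≈ 7492.7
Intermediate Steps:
T = 187 (T = 7 - 1*(-180) = 7 + 180 = 187)
((600363 + 2755650) - 1954882)/T = ((600363 + 2755650) - 1954882)/187 = (3356013 - 1954882)*(1/187) = 1401131*(1/187) = 1401131/187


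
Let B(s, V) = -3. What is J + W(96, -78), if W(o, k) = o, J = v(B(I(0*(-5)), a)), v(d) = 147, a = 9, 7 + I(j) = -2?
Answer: 243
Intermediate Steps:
I(j) = -9 (I(j) = -7 - 2 = -9)
J = 147
J + W(96, -78) = 147 + 96 = 243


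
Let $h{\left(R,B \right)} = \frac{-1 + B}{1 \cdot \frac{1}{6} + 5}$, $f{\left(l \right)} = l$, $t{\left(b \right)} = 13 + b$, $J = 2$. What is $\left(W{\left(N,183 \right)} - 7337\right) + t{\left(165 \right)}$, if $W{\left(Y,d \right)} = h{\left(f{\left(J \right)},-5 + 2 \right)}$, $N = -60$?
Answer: $- \frac{221953}{31} \approx -7159.8$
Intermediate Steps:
$h{\left(R,B \right)} = - \frac{6}{31} + \frac{6 B}{31}$ ($h{\left(R,B \right)} = \frac{-1 + B}{1 \cdot \frac{1}{6} + 5} = \frac{-1 + B}{\frac{1}{6} + 5} = \frac{-1 + B}{\frac{31}{6}} = \left(-1 + B\right) \frac{6}{31} = - \frac{6}{31} + \frac{6 B}{31}$)
$W{\left(Y,d \right)} = - \frac{24}{31}$ ($W{\left(Y,d \right)} = - \frac{6}{31} + \frac{6 \left(-5 + 2\right)}{31} = - \frac{6}{31} + \frac{6}{31} \left(-3\right) = - \frac{6}{31} - \frac{18}{31} = - \frac{24}{31}$)
$\left(W{\left(N,183 \right)} - 7337\right) + t{\left(165 \right)} = \left(- \frac{24}{31} - 7337\right) + \left(13 + 165\right) = - \frac{227471}{31} + 178 = - \frac{221953}{31}$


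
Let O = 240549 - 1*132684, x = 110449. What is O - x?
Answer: -2584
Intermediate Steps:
O = 107865 (O = 240549 - 132684 = 107865)
O - x = 107865 - 1*110449 = 107865 - 110449 = -2584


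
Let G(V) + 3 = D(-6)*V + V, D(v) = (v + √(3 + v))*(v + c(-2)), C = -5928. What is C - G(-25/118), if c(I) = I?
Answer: -697925/118 - 100*I*√3/59 ≈ -5914.6 - 2.9357*I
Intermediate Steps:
D(v) = (-2 + v)*(v + √(3 + v)) (D(v) = (v + √(3 + v))*(v - 2) = (v + √(3 + v))*(-2 + v) = (-2 + v)*(v + √(3 + v)))
G(V) = -3 + V + V*(48 - 8*I*√3) (G(V) = -3 + (((-6)² - 2*(-6) - 2*√(3 - 6) - 6*√(3 - 6))*V + V) = -3 + ((36 + 12 - 2*I*√3 - 6*I*√3)*V + V) = -3 + ((48 - 8*I*√3)*V + V) = -3 + (V*(48 - 8*I*√3) + V) = -3 + (V + V*(48 - 8*I*√3)) = -3 + V + V*(48 - 8*I*√3))
C - G(-25/118) = -5928 - (-3 - 25/118 + 8*(-25/118)*(6 - I*√3)) = -5928 - (-3 - 25/118 + (-600/59 + 100*I*√3/59)) = -5928 - (-1579/118 + 100*I*√3/59) = -5928 + (1579/118 - 100*I*√3/59) = -697925/118 - 100*I*√3/59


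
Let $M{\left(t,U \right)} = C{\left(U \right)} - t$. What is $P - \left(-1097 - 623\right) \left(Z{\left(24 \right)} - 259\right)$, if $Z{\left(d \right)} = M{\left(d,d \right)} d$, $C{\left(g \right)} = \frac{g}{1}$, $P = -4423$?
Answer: $-449903$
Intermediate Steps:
$C{\left(g \right)} = g$ ($C{\left(g \right)} = g 1 = g$)
$M{\left(t,U \right)} = U - t$
$Z{\left(d \right)} = 0$ ($Z{\left(d \right)} = \left(d - d\right) d = 0 d = 0$)
$P - \left(-1097 - 623\right) \left(Z{\left(24 \right)} - 259\right) = -4423 - \left(-1097 - 623\right) \left(0 - 259\right) = -4423 - \left(-1720\right) \left(-259\right) = -4423 - 445480 = -449903$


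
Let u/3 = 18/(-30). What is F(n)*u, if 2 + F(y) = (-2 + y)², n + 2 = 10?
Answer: -306/5 ≈ -61.200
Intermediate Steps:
n = 8 (n = -2 + 10 = 8)
u = -9/5 (u = 3*(18/(-30)) = 3*(18*(-1/30)) = 3*(-⅗) = -9/5 ≈ -1.8000)
F(y) = -2 + (-2 + y)²
F(n)*u = (-2 + (-2 + 8)²)*(-9/5) = (-2 + 6²)*(-9/5) = (-2 + 36)*(-9/5) = 34*(-9/5) = -306/5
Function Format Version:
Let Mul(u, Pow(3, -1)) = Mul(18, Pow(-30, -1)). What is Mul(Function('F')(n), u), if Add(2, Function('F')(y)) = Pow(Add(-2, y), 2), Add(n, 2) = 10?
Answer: Rational(-306, 5) ≈ -61.200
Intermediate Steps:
n = 8 (n = Add(-2, 10) = 8)
u = Rational(-9, 5) (u = Mul(3, Mul(18, Pow(-30, -1))) = Mul(3, Mul(18, Rational(-1, 30))) = Mul(3, Rational(-3, 5)) = Rational(-9, 5) ≈ -1.8000)
Function('F')(y) = Add(-2, Pow(Add(-2, y), 2))
Mul(Function('F')(n), u) = Mul(Add(-2, Pow(Add(-2, 8), 2)), Rational(-9, 5)) = Mul(Add(-2, Pow(6, 2)), Rational(-9, 5)) = Mul(Add(-2, 36), Rational(-9, 5)) = Mul(34, Rational(-9, 5)) = Rational(-306, 5)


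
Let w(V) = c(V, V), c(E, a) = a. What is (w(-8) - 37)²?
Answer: 2025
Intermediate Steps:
w(V) = V
(w(-8) - 37)² = (-8 - 37)² = (-45)² = 2025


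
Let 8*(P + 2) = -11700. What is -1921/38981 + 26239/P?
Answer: -120663031/6716197 ≈ -17.966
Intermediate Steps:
P = -2929/2 (P = -2 + (1/8)*(-11700) = -2 - 2925/2 = -2929/2 ≈ -1464.5)
-1921/38981 + 26239/P = -1921/38981 + 26239/(-2929/2) = -1921*1/38981 + 26239*(-2/2929) = -113/2293 - 52478/2929 = -120663031/6716197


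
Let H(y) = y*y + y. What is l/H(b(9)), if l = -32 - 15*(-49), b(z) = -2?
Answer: 703/2 ≈ 351.50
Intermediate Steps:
l = 703 (l = -32 + 735 = 703)
H(y) = y + y² (H(y) = y² + y = y + y²)
l/H(b(9)) = 703/((-2*(1 - 2))) = 703/((-2*(-1))) = 703/2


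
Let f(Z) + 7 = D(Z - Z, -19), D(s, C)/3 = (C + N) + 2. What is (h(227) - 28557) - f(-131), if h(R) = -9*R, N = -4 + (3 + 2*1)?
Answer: -30545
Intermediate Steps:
N = 1 (N = -4 + (3 + 2) = -4 + 5 = 1)
D(s, C) = 9 + 3*C (D(s, C) = 3*((C + 1) + 2) = 3*((1 + C) + 2) = 3*(3 + C) = 9 + 3*C)
f(Z) = -55 (f(Z) = -7 + (9 + 3*(-19)) = -7 + (9 - 57) = -7 - 48 = -55)
(h(227) - 28557) - f(-131) = (-9*227 - 28557) - 1*(-55) = (-2043 - 28557) + 55 = -30600 + 55 = -30545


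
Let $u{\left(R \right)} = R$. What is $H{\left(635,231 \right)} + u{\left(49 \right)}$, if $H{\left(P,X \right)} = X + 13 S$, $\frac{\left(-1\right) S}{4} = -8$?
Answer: $696$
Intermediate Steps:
$S = 32$ ($S = \left(-4\right) \left(-8\right) = 32$)
$H{\left(P,X \right)} = 416 + X$ ($H{\left(P,X \right)} = X + 13 \cdot 32 = X + 416 = 416 + X$)
$H{\left(635,231 \right)} + u{\left(49 \right)} = \left(416 + 231\right) + 49 = 647 + 49 = 696$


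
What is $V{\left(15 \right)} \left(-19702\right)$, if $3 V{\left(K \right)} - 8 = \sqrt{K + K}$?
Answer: $- \frac{157616}{3} - \frac{19702 \sqrt{30}}{3} \approx -88509.0$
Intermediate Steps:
$V{\left(K \right)} = \frac{8}{3} + \frac{\sqrt{2} \sqrt{K}}{3}$ ($V{\left(K \right)} = \frac{8}{3} + \frac{\sqrt{K + K}}{3} = \frac{8}{3} + \frac{\sqrt{2 K}}{3} = \frac{8}{3} + \frac{\sqrt{2} \sqrt{K}}{3}$)
$V{\left(15 \right)} \left(-19702\right) = \left(\frac{8}{3} + \frac{\sqrt{2} \sqrt{15}}{3}\right) \left(-19702\right) = \left(\frac{8}{3} + \frac{\sqrt{30}}{3}\right) \left(-19702\right) = - \frac{157616}{3} - \frac{19702 \sqrt{30}}{3}$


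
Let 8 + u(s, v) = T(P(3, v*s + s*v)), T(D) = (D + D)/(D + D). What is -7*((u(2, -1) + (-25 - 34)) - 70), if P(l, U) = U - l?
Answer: 952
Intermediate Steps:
T(D) = 1 (T(D) = (2*D)/((2*D)) = (2*D)*(1/(2*D)) = 1)
u(s, v) = -7 (u(s, v) = -8 + 1 = -7)
-7*((u(2, -1) + (-25 - 34)) - 70) = -7*((-7 + (-25 - 34)) - 70) = -7*((-7 - 59) - 70) = -7*(-66 - 70) = -7*(-136) = 952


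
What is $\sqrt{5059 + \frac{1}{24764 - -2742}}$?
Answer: $\frac{\sqrt{3827538429630}}{27506} \approx 71.127$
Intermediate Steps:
$\sqrt{5059 + \frac{1}{24764 - -2742}} = \sqrt{5059 + \frac{1}{24764 + 2742}} = \sqrt{5059 + \frac{1}{27506}} = \sqrt{\frac{139152855}{27506}} = \frac{\sqrt{3827538429630}}{27506}$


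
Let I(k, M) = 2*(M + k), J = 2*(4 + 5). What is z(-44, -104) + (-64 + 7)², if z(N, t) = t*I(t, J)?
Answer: 21137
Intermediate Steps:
J = 18 (J = 2*9 = 18)
I(k, M) = 2*M + 2*k
z(N, t) = t*(36 + 2*t) (z(N, t) = t*(2*18 + 2*t) = t*(36 + 2*t))
z(-44, -104) + (-64 + 7)² = 2*(-104)*(18 - 104) + (-64 + 7)² = 2*(-104)*(-86) + (-57)² = 17888 + 3249 = 21137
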